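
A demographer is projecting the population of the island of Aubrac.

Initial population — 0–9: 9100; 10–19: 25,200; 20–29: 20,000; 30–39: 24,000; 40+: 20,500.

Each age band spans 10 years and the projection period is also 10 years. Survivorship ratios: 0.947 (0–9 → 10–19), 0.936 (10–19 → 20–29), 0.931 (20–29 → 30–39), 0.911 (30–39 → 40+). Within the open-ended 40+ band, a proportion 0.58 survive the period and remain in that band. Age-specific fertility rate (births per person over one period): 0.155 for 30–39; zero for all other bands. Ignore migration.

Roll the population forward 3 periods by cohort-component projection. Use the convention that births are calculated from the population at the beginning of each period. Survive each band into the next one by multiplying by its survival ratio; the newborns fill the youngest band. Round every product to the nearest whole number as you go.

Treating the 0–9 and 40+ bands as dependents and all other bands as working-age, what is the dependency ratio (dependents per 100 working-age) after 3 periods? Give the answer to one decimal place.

329.4

[period 1]
Births: 24000 × 0.155 = 3720
10–19: 9100 × 0.947 = 8618
20–29: 25200 × 0.936 = 23587
30–39: 20000 × 0.931 = 18620
40+: 24000 × 0.911 + 20500 × 0.58 = 21864 + 11890 = 33754
Population now: 0–9=3720, 10–19=8618, 20–29=23587, 30–39=18620, 40+=33754
[period 2]
Births: 18620 × 0.155 = 2886
10–19: 3720 × 0.947 = 3523
20–29: 8618 × 0.936 = 8066
30–39: 23587 × 0.931 = 21959
40+: 18620 × 0.911 + 33754 × 0.58 = 16963 + 19577 = 36540
Population now: 0–9=2886, 10–19=3523, 20–29=8066, 30–39=21959, 40+=36540
[period 3]
Births: 21959 × 0.155 = 3404
10–19: 2886 × 0.947 = 2733
20–29: 3523 × 0.936 = 3298
30–39: 8066 × 0.931 = 7509
40+: 21959 × 0.911 + 36540 × 0.58 = 20005 + 21193 = 41198
Population now: 0–9=3404, 10–19=2733, 20–29=3298, 30–39=7509, 40+=41198
Dependents (band 0–9 + band 40+) = 3404 + 41198 = 44602; working-age = 13540; ratio = 44602/13540 × 100 = 329.4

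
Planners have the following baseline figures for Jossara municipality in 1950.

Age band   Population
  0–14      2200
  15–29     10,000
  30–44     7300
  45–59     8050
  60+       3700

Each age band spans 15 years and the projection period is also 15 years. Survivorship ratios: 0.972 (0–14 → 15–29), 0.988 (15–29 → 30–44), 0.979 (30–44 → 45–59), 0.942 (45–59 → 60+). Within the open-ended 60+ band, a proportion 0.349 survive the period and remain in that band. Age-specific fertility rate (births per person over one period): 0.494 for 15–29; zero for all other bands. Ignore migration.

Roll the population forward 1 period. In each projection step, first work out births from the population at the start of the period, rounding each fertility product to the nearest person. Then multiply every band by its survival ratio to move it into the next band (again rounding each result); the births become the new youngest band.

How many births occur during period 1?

After projecting period 1:
Births: 10000 × 0.494 = 4940
15–29: 2200 × 0.972 = 2138
30–44: 10000 × 0.988 = 9880
45–59: 7300 × 0.979 = 7147
60+: 8050 × 0.942 + 3700 × 0.349 = 7583 + 1291 = 8874
→ [4940, 2138, 9880, 7147, 8874]

4940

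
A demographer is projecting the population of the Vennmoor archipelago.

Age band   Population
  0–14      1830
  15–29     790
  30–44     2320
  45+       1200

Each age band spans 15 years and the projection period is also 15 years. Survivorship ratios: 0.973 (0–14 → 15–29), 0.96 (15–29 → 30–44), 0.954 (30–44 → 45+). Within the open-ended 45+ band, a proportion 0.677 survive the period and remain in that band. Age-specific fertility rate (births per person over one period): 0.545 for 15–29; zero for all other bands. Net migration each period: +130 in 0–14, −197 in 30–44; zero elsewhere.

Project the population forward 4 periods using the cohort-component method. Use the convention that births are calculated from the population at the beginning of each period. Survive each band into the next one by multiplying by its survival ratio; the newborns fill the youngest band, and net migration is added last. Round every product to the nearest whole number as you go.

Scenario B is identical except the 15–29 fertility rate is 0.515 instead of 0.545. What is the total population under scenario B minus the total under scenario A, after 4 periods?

-158

[period 1]
Births: 790 × 0.545 = 431
15–29: 1830 × 0.973 = 1781
30–44: 790 × 0.96 = 758
45+: 2320 × 0.954 + 1200 × 0.677 = 2213 + 812 = 3025
Net migration: 0–14 + 130 → 561; 30–44 − 197 → 561
Population now: 0–14=561, 15–29=1781, 30–44=561, 45+=3025
[period 2]
Births: 1781 × 0.545 = 971
15–29: 561 × 0.973 = 546
30–44: 1781 × 0.96 = 1710
45+: 561 × 0.954 + 3025 × 0.677 = 535 + 2048 = 2583
Net migration: 0–14 + 130 → 1101; 30–44 − 197 → 1513
Population now: 0–14=1101, 15–29=546, 30–44=1513, 45+=2583
[period 3]
Births: 546 × 0.545 = 298
15–29: 1101 × 0.973 = 1071
30–44: 546 × 0.96 = 524
45+: 1513 × 0.954 + 2583 × 0.677 = 1443 + 1749 = 3192
Net migration: 0–14 + 130 → 428; 30–44 − 197 → 327
Population now: 0–14=428, 15–29=1071, 30–44=327, 45+=3192
[period 4]
Births: 1071 × 0.545 = 584
15–29: 428 × 0.973 = 416
30–44: 1071 × 0.96 = 1028
45+: 327 × 0.954 + 3192 × 0.677 = 312 + 2161 = 2473
Net migration: 0–14 + 130 → 714; 30–44 − 197 → 831
Population now: 0–14=714, 15–29=416, 30–44=831, 45+=2473
Scenario A total after 4 periods: 4434
Scenario B projection —
[period 1]
Births: 790 × 0.515 = 407
15–29: 1830 × 0.973 = 1781
30–44: 790 × 0.96 = 758
45+: 2320 × 0.954 + 1200 × 0.677 = 2213 + 812 = 3025
Net migration: 0–14 + 130 → 537; 30–44 − 197 → 561
Population now: 0–14=537, 15–29=1781, 30–44=561, 45+=3025
[period 2]
Births: 1781 × 0.515 = 917
15–29: 537 × 0.973 = 523
30–44: 1781 × 0.96 = 1710
45+: 561 × 0.954 + 3025 × 0.677 = 535 + 2048 = 2583
Net migration: 0–14 + 130 → 1047; 30–44 − 197 → 1513
Population now: 0–14=1047, 15–29=523, 30–44=1513, 45+=2583
[period 3]
Births: 523 × 0.515 = 269
15–29: 1047 × 0.973 = 1019
30–44: 523 × 0.96 = 502
45+: 1513 × 0.954 + 2583 × 0.677 = 1443 + 1749 = 3192
Net migration: 0–14 + 130 → 399; 30–44 − 197 → 305
Population now: 0–14=399, 15–29=1019, 30–44=305, 45+=3192
[period 4]
Births: 1019 × 0.515 = 525
15–29: 399 × 0.973 = 388
30–44: 1019 × 0.96 = 978
45+: 305 × 0.954 + 3192 × 0.677 = 291 + 2161 = 2452
Net migration: 0–14 + 130 → 655; 30–44 − 197 → 781
Population now: 0–14=655, 15–29=388, 30–44=781, 45+=2452
Scenario B total after 4 periods: 4276
Difference B − A = 4276 − 4434 = -158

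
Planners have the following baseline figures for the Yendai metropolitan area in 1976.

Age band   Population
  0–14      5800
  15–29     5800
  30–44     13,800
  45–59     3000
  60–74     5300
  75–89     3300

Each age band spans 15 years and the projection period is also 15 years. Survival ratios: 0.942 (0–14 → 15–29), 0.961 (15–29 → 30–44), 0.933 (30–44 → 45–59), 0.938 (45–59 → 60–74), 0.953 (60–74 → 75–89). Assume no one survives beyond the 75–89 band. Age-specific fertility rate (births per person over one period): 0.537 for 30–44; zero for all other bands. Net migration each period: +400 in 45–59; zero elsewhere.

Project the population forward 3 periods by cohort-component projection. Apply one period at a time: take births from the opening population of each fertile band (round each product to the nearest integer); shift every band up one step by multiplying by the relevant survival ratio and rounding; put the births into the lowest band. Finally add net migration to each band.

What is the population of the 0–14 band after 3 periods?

2820

Period 1.
Births: 13800 × 0.537 = 7411
15–29: 5800 × 0.942 = 5464
30–44: 5800 × 0.961 = 5574
45–59: 13800 × 0.933 = 12875
60–74: 3000 × 0.938 = 2814
75–89: 5300 × 0.953 = 5051
Net migration: 45–59 + 400 → 13275
Giving 7411 / 5464 / 5574 / 13275 / 2814 / 5051.
Period 2.
Births: 5574 × 0.537 = 2993
15–29: 7411 × 0.942 = 6981
30–44: 5464 × 0.961 = 5251
45–59: 5574 × 0.933 = 5201
60–74: 13275 × 0.938 = 12452
75–89: 2814 × 0.953 = 2682
Net migration: 45–59 + 400 → 5601
Giving 2993 / 6981 / 5251 / 5601 / 12452 / 2682.
Period 3.
Births: 5251 × 0.537 = 2820
15–29: 2993 × 0.942 = 2819
30–44: 6981 × 0.961 = 6709
45–59: 5251 × 0.933 = 4899
60–74: 5601 × 0.938 = 5254
75–89: 12452 × 0.953 = 11867
Net migration: 45–59 + 400 → 5299
Giving 2820 / 2819 / 6709 / 5299 / 5254 / 11867.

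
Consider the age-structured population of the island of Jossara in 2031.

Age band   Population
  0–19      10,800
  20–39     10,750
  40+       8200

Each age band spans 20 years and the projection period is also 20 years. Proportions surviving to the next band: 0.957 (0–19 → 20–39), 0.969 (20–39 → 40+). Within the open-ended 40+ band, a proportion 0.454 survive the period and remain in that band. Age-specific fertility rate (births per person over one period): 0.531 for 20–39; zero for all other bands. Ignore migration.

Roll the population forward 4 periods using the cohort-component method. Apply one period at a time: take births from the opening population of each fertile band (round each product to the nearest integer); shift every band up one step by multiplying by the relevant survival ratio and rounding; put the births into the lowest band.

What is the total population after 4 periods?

16445

Let band 1 be 0–19 through band 3 = 40+.
Period 1:
Births: 10750 * 0.531 = 5708
Band 2: 10800 * 0.957 = 10336
Band 3: 10750 * 0.969 + 8200 * 0.454 = 10417 + 3723 = 14140
Giving 5708 / 10336 / 14140.
Period 2:
Births: 10336 * 0.531 = 5488
Band 2: 5708 * 0.957 = 5463
Band 3: 10336 * 0.969 + 14140 * 0.454 = 10016 + 6420 = 16436
Giving 5488 / 5463 / 16436.
Period 3:
Births: 5463 * 0.531 = 2901
Band 2: 5488 * 0.957 = 5252
Band 3: 5463 * 0.969 + 16436 * 0.454 = 5294 + 7462 = 12756
Giving 2901 / 5252 / 12756.
Period 4:
Births: 5252 * 0.531 = 2789
Band 2: 2901 * 0.957 = 2776
Band 3: 5252 * 0.969 + 12756 * 0.454 = 5089 + 5791 = 10880
Giving 2789 / 2776 / 10880.
Total after period 4: 2789 + 2776 + 10880 = 16445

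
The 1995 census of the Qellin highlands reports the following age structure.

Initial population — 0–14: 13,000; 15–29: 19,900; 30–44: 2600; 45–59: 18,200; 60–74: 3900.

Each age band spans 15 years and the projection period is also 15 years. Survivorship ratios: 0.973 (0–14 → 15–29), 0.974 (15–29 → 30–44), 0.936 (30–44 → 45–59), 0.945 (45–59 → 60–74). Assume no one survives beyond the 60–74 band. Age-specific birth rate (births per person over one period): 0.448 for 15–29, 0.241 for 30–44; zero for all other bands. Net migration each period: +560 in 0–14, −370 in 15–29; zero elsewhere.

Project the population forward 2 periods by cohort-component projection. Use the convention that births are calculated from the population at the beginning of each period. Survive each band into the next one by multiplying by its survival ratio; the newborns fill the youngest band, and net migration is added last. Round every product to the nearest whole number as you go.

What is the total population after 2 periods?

52593

— Period 1 —
Births: 19900 * 0.448 = 8915, 2600 * 0.241 = 627 ⇒ total 9542
15–29: 13000 * 0.973 = 12649
30–44: 19900 * 0.974 = 19383
45–59: 2600 * 0.936 = 2434
60–74: 18200 * 0.945 = 17199
Net migration: 0–14 + 560 → 10102; 15–29 − 370 → 12279
End of period: [10102, 12279, 19383, 2434, 17199]
— Period 2 —
Births: 12279 * 0.448 = 5501, 19383 * 0.241 = 4671 ⇒ total 10172
15–29: 10102 * 0.973 = 9829
30–44: 12279 * 0.974 = 11960
45–59: 19383 * 0.936 = 18142
60–74: 2434 * 0.945 = 2300
Net migration: 0–14 + 560 → 10732; 15–29 − 370 → 9459
End of period: [10732, 9459, 11960, 18142, 2300]
Total after period 2: 10732 + 9459 + 11960 + 18142 + 2300 = 52593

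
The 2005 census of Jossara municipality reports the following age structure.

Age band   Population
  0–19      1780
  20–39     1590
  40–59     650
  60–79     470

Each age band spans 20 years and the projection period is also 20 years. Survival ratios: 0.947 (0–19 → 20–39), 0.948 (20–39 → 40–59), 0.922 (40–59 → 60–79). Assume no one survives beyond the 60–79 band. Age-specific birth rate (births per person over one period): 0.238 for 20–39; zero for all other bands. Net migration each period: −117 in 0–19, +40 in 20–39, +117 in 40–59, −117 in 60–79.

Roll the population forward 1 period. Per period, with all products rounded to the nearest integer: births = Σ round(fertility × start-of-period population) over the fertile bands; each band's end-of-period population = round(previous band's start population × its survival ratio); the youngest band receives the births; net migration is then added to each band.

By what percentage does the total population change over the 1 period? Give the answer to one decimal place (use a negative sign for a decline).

Let group 1 be 0–19 through group 4 = 60–79.
— Period 1 —
Births: 1590 × 0.238 = 378
Group 2: 1780 × 0.947 = 1686
Group 3: 1590 × 0.948 = 1507
Group 4: 650 × 0.922 = 599
Net migration: Group 1 − 117 → 261; Group 2 + 40 → 1726; Group 3 + 117 → 1624; Group 4 − 117 → 482
End of period: [261, 1726, 1624, 482]
Total: 4490 → 4093; change = -397; percentage change = -8.8%

-8.8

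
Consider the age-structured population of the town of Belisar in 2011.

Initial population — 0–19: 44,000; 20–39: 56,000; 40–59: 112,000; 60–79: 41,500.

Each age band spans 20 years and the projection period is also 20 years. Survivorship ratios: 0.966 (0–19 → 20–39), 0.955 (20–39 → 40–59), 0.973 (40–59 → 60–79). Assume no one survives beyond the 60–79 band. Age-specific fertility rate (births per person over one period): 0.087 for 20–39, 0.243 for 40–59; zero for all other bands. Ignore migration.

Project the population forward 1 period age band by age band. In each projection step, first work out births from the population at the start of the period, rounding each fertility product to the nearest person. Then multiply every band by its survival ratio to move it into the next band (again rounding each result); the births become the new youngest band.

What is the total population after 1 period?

237048

Call the groups 1 to 4, youngest first.
[period 1]
Births: 56000 * 0.087 = 4872 ; 112000 * 0.243 = 27216 — total 32088
Group 2: 44000 * 0.966 = 42504
Group 3: 56000 * 0.955 = 53480
Group 4: 112000 * 0.973 = 108976
End of period: [32088, 42504, 53480, 108976]
Total after period 1: 32088 + 42504 + 53480 + 108976 = 237048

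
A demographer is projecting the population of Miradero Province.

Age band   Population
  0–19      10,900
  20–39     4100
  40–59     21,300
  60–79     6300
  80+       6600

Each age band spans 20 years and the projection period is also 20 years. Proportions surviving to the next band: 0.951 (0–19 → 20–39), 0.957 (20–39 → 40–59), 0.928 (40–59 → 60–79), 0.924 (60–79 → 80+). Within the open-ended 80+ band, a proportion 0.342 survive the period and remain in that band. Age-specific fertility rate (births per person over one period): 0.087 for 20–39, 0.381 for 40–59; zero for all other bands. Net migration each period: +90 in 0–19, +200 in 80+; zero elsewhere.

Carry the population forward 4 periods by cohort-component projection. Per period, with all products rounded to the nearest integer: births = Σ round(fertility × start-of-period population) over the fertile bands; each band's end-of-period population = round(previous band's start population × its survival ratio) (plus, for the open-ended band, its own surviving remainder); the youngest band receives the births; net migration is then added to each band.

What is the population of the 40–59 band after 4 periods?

— Period 1 —
Births: 4100 × 0.087 = 357 ; 21300 × 0.381 = 8115 — total 8472
20–39: 10900 × 0.951 = 10366
40–59: 4100 × 0.957 = 3924
60–79: 21300 × 0.928 = 19766
80+: 6300 × 0.924 + 6600 × 0.342 = 5821 + 2257 = 8078
Net migration: 0–19 + 90 → 8562; 80+ + 200 → 8278
→ [8562, 10366, 3924, 19766, 8278]
— Period 2 —
Births: 10366 × 0.087 = 902 ; 3924 × 0.381 = 1495 — total 2397
20–39: 8562 × 0.951 = 8142
40–59: 10366 × 0.957 = 9920
60–79: 3924 × 0.928 = 3641
80+: 19766 × 0.924 + 8278 × 0.342 = 18264 + 2831 = 21095
Net migration: 0–19 + 90 → 2487; 80+ + 200 → 21295
→ [2487, 8142, 9920, 3641, 21295]
— Period 3 —
Births: 8142 × 0.087 = 708 ; 9920 × 0.381 = 3780 — total 4488
20–39: 2487 × 0.951 = 2365
40–59: 8142 × 0.957 = 7792
60–79: 9920 × 0.928 = 9206
80+: 3641 × 0.924 + 21295 × 0.342 = 3364 + 7283 = 10647
Net migration: 0–19 + 90 → 4578; 80+ + 200 → 10847
→ [4578, 2365, 7792, 9206, 10847]
— Period 4 —
Births: 2365 × 0.087 = 206 ; 7792 × 0.381 = 2969 — total 3175
20–39: 4578 × 0.951 = 4354
40–59: 2365 × 0.957 = 2263
60–79: 7792 × 0.928 = 7231
80+: 9206 × 0.924 + 10847 × 0.342 = 8506 + 3710 = 12216
Net migration: 0–19 + 90 → 3265; 80+ + 200 → 12416
→ [3265, 4354, 2263, 7231, 12416]

2263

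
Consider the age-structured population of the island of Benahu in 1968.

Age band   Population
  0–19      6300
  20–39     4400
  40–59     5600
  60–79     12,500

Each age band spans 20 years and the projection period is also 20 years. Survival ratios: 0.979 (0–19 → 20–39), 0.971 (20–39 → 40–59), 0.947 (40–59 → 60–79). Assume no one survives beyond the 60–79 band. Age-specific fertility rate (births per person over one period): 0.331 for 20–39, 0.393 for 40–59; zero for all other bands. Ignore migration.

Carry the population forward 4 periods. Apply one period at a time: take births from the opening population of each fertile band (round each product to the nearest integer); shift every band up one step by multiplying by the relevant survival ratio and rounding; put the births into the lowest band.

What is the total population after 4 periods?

12866

Call the groups 1 to 4, youngest first.
[period 1]
Births: 4400 * 0.331 = 1456, 5600 * 0.393 = 2201 → 3657
Group 2: 6300 * 0.979 = 6168
Group 3: 4400 * 0.971 = 4272
Group 4: 5600 * 0.947 = 5303
Population now: 0–19=3657, 20–39=6168, 40–59=4272, 60–79=5303
[period 2]
Births: 6168 * 0.331 = 2042, 4272 * 0.393 = 1679 → 3721
Group 2: 3657 * 0.979 = 3580
Group 3: 6168 * 0.971 = 5989
Group 4: 4272 * 0.947 = 4046
Population now: 0–19=3721, 20–39=3580, 40–59=5989, 60–79=4046
[period 3]
Births: 3580 * 0.331 = 1185, 5989 * 0.393 = 2354 → 3539
Group 2: 3721 * 0.979 = 3643
Group 3: 3580 * 0.971 = 3476
Group 4: 5989 * 0.947 = 5672
Population now: 0–19=3539, 20–39=3643, 40–59=3476, 60–79=5672
[period 4]
Births: 3643 * 0.331 = 1206, 3476 * 0.393 = 1366 → 2572
Group 2: 3539 * 0.979 = 3465
Group 3: 3643 * 0.971 = 3537
Group 4: 3476 * 0.947 = 3292
Population now: 0–19=2572, 20–39=3465, 40–59=3537, 60–79=3292
Total after period 4: 2572 + 3465 + 3537 + 3292 = 12866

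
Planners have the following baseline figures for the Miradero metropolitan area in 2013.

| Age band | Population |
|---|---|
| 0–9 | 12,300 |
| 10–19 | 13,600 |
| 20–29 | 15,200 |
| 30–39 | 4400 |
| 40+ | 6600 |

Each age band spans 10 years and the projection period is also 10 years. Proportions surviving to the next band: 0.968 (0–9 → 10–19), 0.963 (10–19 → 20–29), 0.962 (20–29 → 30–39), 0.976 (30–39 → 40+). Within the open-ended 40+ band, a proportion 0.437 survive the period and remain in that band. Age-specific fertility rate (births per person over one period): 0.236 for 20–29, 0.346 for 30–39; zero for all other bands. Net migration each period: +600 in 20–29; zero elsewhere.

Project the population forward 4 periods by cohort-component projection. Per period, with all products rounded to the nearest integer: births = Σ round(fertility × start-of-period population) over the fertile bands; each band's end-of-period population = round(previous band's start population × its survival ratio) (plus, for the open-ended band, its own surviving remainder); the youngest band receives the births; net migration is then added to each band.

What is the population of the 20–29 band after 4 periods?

— Period 1 —
Births: 15200 × 0.236 = 3587  |  4400 × 0.346 = 1522 — total 5109
10–19: 12300 × 0.968 = 11906
20–29: 13600 × 0.963 = 13097
30–39: 15200 × 0.962 = 14622
40+: 4400 × 0.976 + 6600 × 0.437 = 4294 + 2884 = 7178
Net migration: 20–29 + 600 → 13697
Population now: 0–9=5109, 10–19=11906, 20–29=13697, 30–39=14622, 40+=7178
— Period 2 —
Births: 13697 × 0.236 = 3232  |  14622 × 0.346 = 5059 — total 8291
10–19: 5109 × 0.968 = 4946
20–29: 11906 × 0.963 = 11465
30–39: 13697 × 0.962 = 13177
40+: 14622 × 0.976 + 7178 × 0.437 = 14271 + 3137 = 17408
Net migration: 20–29 + 600 → 12065
Population now: 0–9=8291, 10–19=4946, 20–29=12065, 30–39=13177, 40+=17408
— Period 3 —
Births: 12065 × 0.236 = 2847  |  13177 × 0.346 = 4559 — total 7406
10–19: 8291 × 0.968 = 8026
20–29: 4946 × 0.963 = 4763
30–39: 12065 × 0.962 = 11607
40+: 13177 × 0.976 + 17408 × 0.437 = 12861 + 7607 = 20468
Net migration: 20–29 + 600 → 5363
Population now: 0–9=7406, 10–19=8026, 20–29=5363, 30–39=11607, 40+=20468
— Period 4 —
Births: 5363 × 0.236 = 1266  |  11607 × 0.346 = 4016 — total 5282
10–19: 7406 × 0.968 = 7169
20–29: 8026 × 0.963 = 7729
30–39: 5363 × 0.962 = 5159
40+: 11607 × 0.976 + 20468 × 0.437 = 11328 + 8945 = 20273
Net migration: 20–29 + 600 → 8329
Population now: 0–9=5282, 10–19=7169, 20–29=8329, 30–39=5159, 40+=20273

8329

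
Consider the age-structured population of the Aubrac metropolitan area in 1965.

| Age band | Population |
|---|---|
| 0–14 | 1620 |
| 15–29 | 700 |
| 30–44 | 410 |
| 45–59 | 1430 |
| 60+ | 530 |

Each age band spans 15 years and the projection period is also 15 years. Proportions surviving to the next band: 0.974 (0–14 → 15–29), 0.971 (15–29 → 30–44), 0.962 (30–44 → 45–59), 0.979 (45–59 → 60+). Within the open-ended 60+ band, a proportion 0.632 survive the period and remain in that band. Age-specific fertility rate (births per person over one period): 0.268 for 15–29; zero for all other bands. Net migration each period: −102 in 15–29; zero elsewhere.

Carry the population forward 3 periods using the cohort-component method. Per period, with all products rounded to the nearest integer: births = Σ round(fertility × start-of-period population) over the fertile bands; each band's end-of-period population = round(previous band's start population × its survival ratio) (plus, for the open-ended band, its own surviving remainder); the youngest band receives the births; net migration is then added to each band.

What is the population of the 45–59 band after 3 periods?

1379

Period 1.
Births: 700 × 0.268 = 188
15–29: 1620 × 0.974 = 1578
30–44: 700 × 0.971 = 680
45–59: 410 × 0.962 = 394
60+: 1430 × 0.979 + 530 × 0.632 = 1400 + 335 = 1735
Net migration: 15–29 − 102 → 1476
Population now: 0–14=188, 15–29=1476, 30–44=680, 45–59=394, 60+=1735
Period 2.
Births: 1476 × 0.268 = 396
15–29: 188 × 0.974 = 183
30–44: 1476 × 0.971 = 1433
45–59: 680 × 0.962 = 654
60+: 394 × 0.979 + 1735 × 0.632 = 386 + 1097 = 1483
Net migration: 15–29 − 102 → 81
Population now: 0–14=396, 15–29=81, 30–44=1433, 45–59=654, 60+=1483
Period 3.
Births: 81 × 0.268 = 22
15–29: 396 × 0.974 = 386
30–44: 81 × 0.971 = 79
45–59: 1433 × 0.962 = 1379
60+: 654 × 0.979 + 1483 × 0.632 = 640 + 937 = 1577
Net migration: 15–29 − 102 → 284
Population now: 0–14=22, 15–29=284, 30–44=79, 45–59=1379, 60+=1577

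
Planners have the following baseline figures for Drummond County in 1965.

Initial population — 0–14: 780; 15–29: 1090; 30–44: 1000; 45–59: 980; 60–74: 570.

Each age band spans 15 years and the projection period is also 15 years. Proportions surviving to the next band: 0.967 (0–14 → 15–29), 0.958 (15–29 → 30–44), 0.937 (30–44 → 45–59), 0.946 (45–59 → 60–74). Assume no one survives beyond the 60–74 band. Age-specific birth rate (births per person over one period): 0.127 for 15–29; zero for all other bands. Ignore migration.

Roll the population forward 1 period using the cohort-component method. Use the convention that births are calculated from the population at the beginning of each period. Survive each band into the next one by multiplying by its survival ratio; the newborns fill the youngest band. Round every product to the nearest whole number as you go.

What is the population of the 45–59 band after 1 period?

937

Period 1.
Births: 1090 × 0.127 = 138
15–29: 780 × 0.967 = 754
30–44: 1090 × 0.958 = 1044
45–59: 1000 × 0.937 = 937
60–74: 980 × 0.946 = 927
Giving 138 / 754 / 1044 / 937 / 927.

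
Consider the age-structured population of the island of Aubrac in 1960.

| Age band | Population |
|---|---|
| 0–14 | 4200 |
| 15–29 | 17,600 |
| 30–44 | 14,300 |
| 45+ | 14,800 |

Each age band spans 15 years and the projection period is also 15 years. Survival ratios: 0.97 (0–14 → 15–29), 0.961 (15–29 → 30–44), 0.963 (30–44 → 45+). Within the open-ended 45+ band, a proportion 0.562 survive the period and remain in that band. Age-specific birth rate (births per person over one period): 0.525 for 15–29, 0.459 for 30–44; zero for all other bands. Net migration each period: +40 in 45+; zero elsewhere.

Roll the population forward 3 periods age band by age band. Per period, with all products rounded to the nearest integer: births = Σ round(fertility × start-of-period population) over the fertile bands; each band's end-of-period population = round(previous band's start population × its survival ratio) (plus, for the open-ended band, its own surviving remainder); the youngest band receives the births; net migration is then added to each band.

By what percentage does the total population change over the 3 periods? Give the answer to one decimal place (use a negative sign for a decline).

Let band 1 be 0–14 through band 4 = 45+.
After projecting period 1:
Births: 17600 * 0.525 = 9240 ; 14300 * 0.459 = 6564 ⇒ total 15804
Band 2: 4200 * 0.97 = 4074
Band 3: 17600 * 0.961 = 16914
Band 4: 14300 * 0.963 + 14800 * 0.562 = 13771 + 8318 = 22089
Net migration: Band 4 + 40 → 22129
Population now: 0–14=15804, 15–29=4074, 30–44=16914, 45+=22129
After projecting period 2:
Births: 4074 * 0.525 = 2139 ; 16914 * 0.459 = 7764 ⇒ total 9903
Band 2: 15804 * 0.97 = 15330
Band 3: 4074 * 0.961 = 3915
Band 4: 16914 * 0.963 + 22129 * 0.562 = 16288 + 12436 = 28724
Net migration: Band 4 + 40 → 28764
Population now: 0–14=9903, 15–29=15330, 30–44=3915, 45+=28764
After projecting period 3:
Births: 15330 * 0.525 = 8048 ; 3915 * 0.459 = 1797 ⇒ total 9845
Band 2: 9903 * 0.97 = 9606
Band 3: 15330 * 0.961 = 14732
Band 4: 3915 * 0.963 + 28764 * 0.562 = 3770 + 16165 = 19935
Net migration: Band 4 + 40 → 19975
Population now: 0–14=9845, 15–29=9606, 30–44=14732, 45+=19975
Total: 50900 → 54158; change = 3258; percentage change = 6.4%

6.4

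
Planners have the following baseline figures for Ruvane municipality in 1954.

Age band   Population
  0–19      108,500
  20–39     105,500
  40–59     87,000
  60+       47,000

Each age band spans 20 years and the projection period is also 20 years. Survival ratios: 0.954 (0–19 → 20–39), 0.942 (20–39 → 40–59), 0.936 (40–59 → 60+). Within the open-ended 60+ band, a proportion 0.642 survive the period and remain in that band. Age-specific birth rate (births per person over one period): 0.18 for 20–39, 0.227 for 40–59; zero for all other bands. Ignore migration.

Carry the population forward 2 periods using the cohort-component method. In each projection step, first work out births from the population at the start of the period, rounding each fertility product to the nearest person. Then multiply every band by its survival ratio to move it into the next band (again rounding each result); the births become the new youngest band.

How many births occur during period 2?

— Period 1 —
Births: 105500 * 0.18 = 18990, 87000 * 0.227 = 19749 — total 38739
20–39: 108500 * 0.954 = 103509
40–59: 105500 * 0.942 = 99381
60+: 87000 * 0.936 + 47000 * 0.642 = 81432 + 30174 = 111606
End of period: [38739, 103509, 99381, 111606]
— Period 2 —
Births: 103509 * 0.18 = 18632, 99381 * 0.227 = 22559 — total 41191
20–39: 38739 * 0.954 = 36957
40–59: 103509 * 0.942 = 97505
60+: 99381 * 0.936 + 111606 * 0.642 = 93021 + 71651 = 164672
End of period: [41191, 36957, 97505, 164672]

41191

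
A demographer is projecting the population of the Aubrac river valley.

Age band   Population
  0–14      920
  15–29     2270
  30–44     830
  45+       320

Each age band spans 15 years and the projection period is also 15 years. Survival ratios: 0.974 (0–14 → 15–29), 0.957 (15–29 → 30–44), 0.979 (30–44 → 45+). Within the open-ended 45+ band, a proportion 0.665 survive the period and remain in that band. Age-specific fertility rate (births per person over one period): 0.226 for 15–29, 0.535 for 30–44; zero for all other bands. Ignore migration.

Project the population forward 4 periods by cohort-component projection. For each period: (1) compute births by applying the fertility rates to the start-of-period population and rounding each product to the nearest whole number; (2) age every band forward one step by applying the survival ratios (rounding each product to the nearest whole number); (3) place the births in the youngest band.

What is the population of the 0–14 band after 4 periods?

After projecting period 1:
Births: 2270 × 0.226 = 513 ; 830 × 0.535 = 444 → total 957
15–29: 920 × 0.974 = 896
30–44: 2270 × 0.957 = 2172
45+: 830 × 0.979 + 320 × 0.665 = 813 + 213 = 1026
→ [957, 896, 2172, 1026]
After projecting period 2:
Births: 896 × 0.226 = 202 ; 2172 × 0.535 = 1162 → total 1364
15–29: 957 × 0.974 = 932
30–44: 896 × 0.957 = 857
45+: 2172 × 0.979 + 1026 × 0.665 = 2126 + 682 = 2808
→ [1364, 932, 857, 2808]
After projecting period 3:
Births: 932 × 0.226 = 211 ; 857 × 0.535 = 458 → total 669
15–29: 1364 × 0.974 = 1329
30–44: 932 × 0.957 = 892
45+: 857 × 0.979 + 2808 × 0.665 = 839 + 1867 = 2706
→ [669, 1329, 892, 2706]
After projecting period 4:
Births: 1329 × 0.226 = 300 ; 892 × 0.535 = 477 → total 777
15–29: 669 × 0.974 = 652
30–44: 1329 × 0.957 = 1272
45+: 892 × 0.979 + 2706 × 0.665 = 873 + 1799 = 2672
→ [777, 652, 1272, 2672]

777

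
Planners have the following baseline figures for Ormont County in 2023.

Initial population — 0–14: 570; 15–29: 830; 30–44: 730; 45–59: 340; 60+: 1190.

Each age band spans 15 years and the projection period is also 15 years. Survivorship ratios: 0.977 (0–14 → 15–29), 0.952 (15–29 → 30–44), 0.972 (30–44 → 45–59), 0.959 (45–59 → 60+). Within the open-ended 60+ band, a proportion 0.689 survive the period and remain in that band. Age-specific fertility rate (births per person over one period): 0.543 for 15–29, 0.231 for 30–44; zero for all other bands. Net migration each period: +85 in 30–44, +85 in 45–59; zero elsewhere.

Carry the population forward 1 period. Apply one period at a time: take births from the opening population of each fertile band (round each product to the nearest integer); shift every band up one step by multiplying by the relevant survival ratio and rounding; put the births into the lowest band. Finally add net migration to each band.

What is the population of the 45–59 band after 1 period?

795

Numbering the bands 1..5 from youngest to oldest:
[period 1]
Births: 830 × 0.543 = 451 ; 730 × 0.231 = 169 → 620
Band 2: 570 × 0.977 = 557
Band 3: 830 × 0.952 = 790
Band 4: 730 × 0.972 = 710
Band 5: 340 × 0.959 + 1190 × 0.689 = 326 + 820 = 1146
Net migration: Band 3 + 85 → 875; Band 4 + 85 → 795
End of period: [620, 557, 875, 795, 1146]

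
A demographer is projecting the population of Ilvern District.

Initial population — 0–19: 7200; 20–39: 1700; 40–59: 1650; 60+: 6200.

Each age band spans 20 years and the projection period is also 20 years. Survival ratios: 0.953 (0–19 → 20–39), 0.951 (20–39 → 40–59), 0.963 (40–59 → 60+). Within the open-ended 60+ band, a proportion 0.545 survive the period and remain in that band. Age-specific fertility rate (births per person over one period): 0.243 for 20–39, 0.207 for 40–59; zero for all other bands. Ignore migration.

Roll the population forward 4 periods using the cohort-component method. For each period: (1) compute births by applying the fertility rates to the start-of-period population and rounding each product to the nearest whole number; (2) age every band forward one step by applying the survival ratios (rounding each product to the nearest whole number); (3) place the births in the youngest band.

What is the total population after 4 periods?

Numbering the groups 1..4 from youngest to oldest:
After projecting period 1:
Births: 1700 × 0.243 = 413  |  1650 × 0.207 = 342 ⇒ total 755
Group 2: 7200 × 0.953 = 6862
Group 3: 1700 × 0.951 = 1617
Group 4: 1650 × 0.963 + 6200 × 0.545 = 1589 + 3379 = 4968
Population now: 0–19=755, 20–39=6862, 40–59=1617, 60+=4968
After projecting period 2:
Births: 6862 × 0.243 = 1667  |  1617 × 0.207 = 335 ⇒ total 2002
Group 2: 755 × 0.953 = 720
Group 3: 6862 × 0.951 = 6526
Group 4: 1617 × 0.963 + 4968 × 0.545 = 1557 + 2708 = 4265
Population now: 0–19=2002, 20–39=720, 40–59=6526, 60+=4265
After projecting period 3:
Births: 720 × 0.243 = 175  |  6526 × 0.207 = 1351 ⇒ total 1526
Group 2: 2002 × 0.953 = 1908
Group 3: 720 × 0.951 = 685
Group 4: 6526 × 0.963 + 4265 × 0.545 = 6285 + 2324 = 8609
Population now: 0–19=1526, 20–39=1908, 40–59=685, 60+=8609
After projecting period 4:
Births: 1908 × 0.243 = 464  |  685 × 0.207 = 142 ⇒ total 606
Group 2: 1526 × 0.953 = 1454
Group 3: 1908 × 0.951 = 1815
Group 4: 685 × 0.963 + 8609 × 0.545 = 660 + 4692 = 5352
Population now: 0–19=606, 20–39=1454, 40–59=1815, 60+=5352
Total after period 4: 606 + 1454 + 1815 + 5352 = 9227

9227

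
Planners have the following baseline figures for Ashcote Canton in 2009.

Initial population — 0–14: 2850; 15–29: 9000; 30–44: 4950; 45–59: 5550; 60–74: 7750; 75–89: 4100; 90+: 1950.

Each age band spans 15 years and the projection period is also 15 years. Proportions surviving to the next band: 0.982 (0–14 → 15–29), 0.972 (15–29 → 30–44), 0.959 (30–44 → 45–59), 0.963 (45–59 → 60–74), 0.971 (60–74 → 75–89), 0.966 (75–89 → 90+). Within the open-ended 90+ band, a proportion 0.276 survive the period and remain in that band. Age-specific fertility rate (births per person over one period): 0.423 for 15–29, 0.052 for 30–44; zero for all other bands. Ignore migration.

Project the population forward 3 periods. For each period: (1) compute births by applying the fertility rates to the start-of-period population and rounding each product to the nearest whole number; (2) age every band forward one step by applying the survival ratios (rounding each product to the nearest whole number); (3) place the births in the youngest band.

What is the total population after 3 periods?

After projecting period 1:
Births: 9000 * 0.423 = 3807 ; 4950 * 0.052 = 257 ⇒ total 4064
15–29: 2850 * 0.982 = 2799
30–44: 9000 * 0.972 = 8748
45–59: 4950 * 0.959 = 4747
60–74: 5550 * 0.963 = 5345
75–89: 7750 * 0.971 = 7525
90+: 4100 * 0.966 + 1950 * 0.276 = 3961 + 538 = 4499
End of period: [4064, 2799, 8748, 4747, 5345, 7525, 4499]
After projecting period 2:
Births: 2799 * 0.423 = 1184 ; 8748 * 0.052 = 455 ⇒ total 1639
15–29: 4064 * 0.982 = 3991
30–44: 2799 * 0.972 = 2721
45–59: 8748 * 0.959 = 8389
60–74: 4747 * 0.963 = 4571
75–89: 5345 * 0.971 = 5190
90+: 7525 * 0.966 + 4499 * 0.276 = 7269 + 1242 = 8511
End of period: [1639, 3991, 2721, 8389, 4571, 5190, 8511]
After projecting period 3:
Births: 3991 * 0.423 = 1688 ; 2721 * 0.052 = 141 ⇒ total 1829
15–29: 1639 * 0.982 = 1609
30–44: 3991 * 0.972 = 3879
45–59: 2721 * 0.959 = 2609
60–74: 8389 * 0.963 = 8079
75–89: 4571 * 0.971 = 4438
90+: 5190 * 0.966 + 8511 * 0.276 = 5014 + 2349 = 7363
End of period: [1829, 1609, 3879, 2609, 8079, 4438, 7363]
Total after period 3: 1829 + 1609 + 3879 + 2609 + 8079 + 4438 + 7363 = 29806

29806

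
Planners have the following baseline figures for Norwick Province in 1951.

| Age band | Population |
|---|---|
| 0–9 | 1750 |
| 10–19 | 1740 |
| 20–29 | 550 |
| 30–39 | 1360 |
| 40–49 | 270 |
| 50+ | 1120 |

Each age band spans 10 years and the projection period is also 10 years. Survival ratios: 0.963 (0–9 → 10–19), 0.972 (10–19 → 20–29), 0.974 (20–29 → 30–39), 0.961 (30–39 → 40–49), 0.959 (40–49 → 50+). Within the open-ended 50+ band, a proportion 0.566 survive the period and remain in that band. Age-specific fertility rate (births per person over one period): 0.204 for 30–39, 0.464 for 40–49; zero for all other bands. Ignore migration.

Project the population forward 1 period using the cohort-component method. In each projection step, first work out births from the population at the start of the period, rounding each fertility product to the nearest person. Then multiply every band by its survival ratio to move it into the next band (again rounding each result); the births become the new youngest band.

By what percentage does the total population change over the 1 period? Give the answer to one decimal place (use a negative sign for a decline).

Numbering the bands 1..6 from youngest to oldest:
[period 1]
Births: 1360 × 0.204 = 277  |  270 × 0.464 = 125 → total 402
Band 2: 1750 × 0.963 = 1685
Band 3: 1740 × 0.972 = 1691
Band 4: 550 × 0.974 = 536
Band 5: 1360 × 0.961 = 1307
Band 6: 270 × 0.959 + 1120 × 0.566 = 259 + 634 = 893
→ [402, 1685, 1691, 536, 1307, 893]
Total: 6790 → 6514; change = -276; percentage change = -4.1%

-4.1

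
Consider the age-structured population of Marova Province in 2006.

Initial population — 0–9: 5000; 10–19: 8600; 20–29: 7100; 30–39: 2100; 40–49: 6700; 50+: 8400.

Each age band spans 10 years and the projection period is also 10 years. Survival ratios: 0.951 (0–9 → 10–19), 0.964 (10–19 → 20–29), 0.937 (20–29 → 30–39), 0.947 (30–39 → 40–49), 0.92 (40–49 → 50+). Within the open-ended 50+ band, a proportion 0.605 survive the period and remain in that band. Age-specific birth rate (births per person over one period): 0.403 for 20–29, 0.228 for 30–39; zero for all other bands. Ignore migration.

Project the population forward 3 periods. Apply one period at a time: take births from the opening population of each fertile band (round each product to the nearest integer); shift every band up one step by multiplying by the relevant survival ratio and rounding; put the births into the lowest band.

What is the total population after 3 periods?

33971

Let group 1 be 0–9 through group 6 = 50+.
[period 1]
Births: 7100 * 0.403 = 2861 ; 2100 * 0.228 = 479 ⇒ total 3340
Group 2: 5000 * 0.951 = 4755
Group 3: 8600 * 0.964 = 8290
Group 4: 7100 * 0.937 = 6653
Group 5: 2100 * 0.947 = 1989
Group 6: 6700 * 0.92 + 8400 * 0.605 = 6164 + 5082 = 11246
End of period: [3340, 4755, 8290, 6653, 1989, 11246]
[period 2]
Births: 8290 * 0.403 = 3341 ; 6653 * 0.228 = 1517 ⇒ total 4858
Group 2: 3340 * 0.951 = 3176
Group 3: 4755 * 0.964 = 4584
Group 4: 8290 * 0.937 = 7768
Group 5: 6653 * 0.947 = 6300
Group 6: 1989 * 0.92 + 11246 * 0.605 = 1830 + 6804 = 8634
End of period: [4858, 3176, 4584, 7768, 6300, 8634]
[period 3]
Births: 4584 * 0.403 = 1847 ; 7768 * 0.228 = 1771 ⇒ total 3618
Group 2: 4858 * 0.951 = 4620
Group 3: 3176 * 0.964 = 3062
Group 4: 4584 * 0.937 = 4295
Group 5: 7768 * 0.947 = 7356
Group 6: 6300 * 0.92 + 8634 * 0.605 = 5796 + 5224 = 11020
End of period: [3618, 4620, 3062, 4295, 7356, 11020]
Total after period 3: 3618 + 4620 + 3062 + 4295 + 7356 + 11020 = 33971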